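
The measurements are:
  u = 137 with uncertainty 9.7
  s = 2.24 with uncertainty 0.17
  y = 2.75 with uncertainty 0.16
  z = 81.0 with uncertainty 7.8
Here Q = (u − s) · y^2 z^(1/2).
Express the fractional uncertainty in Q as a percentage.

Let w = u − s = 135. δw = √(δu² + δs²) = √(94.1 + 0.0289) = 9.70, so δw/w = 0.0720.
Q is then a monomial in w, y, z:
δQ/Q = √((δw/w)² + (2·δy/y)² + (½·δz/z)²) = √(0.00518 + 0.0135 + 0.00232) = 0.145

14.5%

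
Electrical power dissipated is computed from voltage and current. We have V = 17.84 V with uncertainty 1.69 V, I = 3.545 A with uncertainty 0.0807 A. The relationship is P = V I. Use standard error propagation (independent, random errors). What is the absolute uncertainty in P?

6.16 W

For a monomial P ∝ V, I, fractional errors add in quadrature:
  (1·δV/V)² = (1×0.0947)² = 0.00897;  (1·δI/I)² = (1×0.0228)² = 0.000518
δP/P = √(0.00949) = 0.0974
P = 63.24 W, so δP = 0.0974 × 63.24 = 6.16 W.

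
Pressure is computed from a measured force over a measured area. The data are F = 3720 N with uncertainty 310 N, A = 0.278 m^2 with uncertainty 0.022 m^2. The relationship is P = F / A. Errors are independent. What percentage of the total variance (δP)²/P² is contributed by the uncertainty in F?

52.6%

(δP/P)² = (1·δF/F)² + (-1·δA/A)²
  F term: (1×0.0833)² = 0.00694
  A term: (-1×0.0791)² = 0.00626
Total = 0.0132. Share from F = 0.00694/0.0132 = 0.526.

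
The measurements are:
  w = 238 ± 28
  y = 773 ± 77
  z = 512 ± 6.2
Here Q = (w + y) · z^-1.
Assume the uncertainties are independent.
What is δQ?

Let u = w + y = 1010. δu = √(δw² + δy²) = √(784 + 5930) = 81.9, so δu/u = 0.0810.
Q is then a monomial in u, z:
δQ/Q = √((δu/u)² + (-1·δz/z)²) = √(0.00657 + 0.000147) = 0.0819
Q = 1.97, so δQ = 0.0819 × 1.97 = 0.162.

0.162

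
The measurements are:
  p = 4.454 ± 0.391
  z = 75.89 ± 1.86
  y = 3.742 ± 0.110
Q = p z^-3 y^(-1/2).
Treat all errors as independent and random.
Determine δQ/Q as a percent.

Since Q is a product/quotient, work with relative uncertainties:
  (1·δp/p)² = (1×0.0878)² = 0.00771;  (-3·δz/z)² = (-3×0.0245)² = 0.00541;  (−½·δy/y)² = (-0.5×0.0294)² = 0.000216
δQ/Q = √(0.0133) = 0.115

11.5%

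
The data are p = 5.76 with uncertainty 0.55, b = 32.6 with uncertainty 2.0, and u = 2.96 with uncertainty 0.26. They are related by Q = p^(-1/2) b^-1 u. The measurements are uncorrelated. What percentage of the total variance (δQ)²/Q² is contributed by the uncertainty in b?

27.4%

(δQ/Q)² = (−½·δp/p)² + (-1·δb/b)² + (1·δu/u)²
  p term: (-0.5×0.0955)² = 0.00228
  b term: (-1×0.0613)² = 0.00376
  u term: (1×0.0878)² = 0.00772
Total = 0.0138. Share from b = 0.00376/0.0138 = 0.274.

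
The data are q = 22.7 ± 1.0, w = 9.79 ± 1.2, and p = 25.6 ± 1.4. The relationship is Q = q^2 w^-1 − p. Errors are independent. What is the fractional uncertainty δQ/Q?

Let h = q^2·w^-1 = 52.6. δh/h = √((2·δq/q)² + (-1·δw/w)²) = √(0.00776 + 0.0150) = 0.151, so δh = 7.95.
Q = h − p: δQ = √(δh² + δp²) = √(63.1 + 1.96) = 8.07
Q = 27.0, so δQ/Q = 8.07/27.0 = 0.298.

0.298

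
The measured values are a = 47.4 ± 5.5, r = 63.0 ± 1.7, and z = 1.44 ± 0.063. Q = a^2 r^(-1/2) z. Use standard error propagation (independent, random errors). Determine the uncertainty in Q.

Relative error in a monomial: (δQ/Q)² = Σ (nᵢ · δxᵢ/xᵢ)².
  (2·δa/a)² = (2×0.116)² = 0.0539;  (−½·δr/r)² = (-0.5×0.0270)² = 0.000182;  (1·δz/z)² = (1×0.0438)² = 0.00191
δQ/Q = √(0.0560) = 0.237
Q = 408, so δQ = 0.237 × 408 = 96.4.

96.4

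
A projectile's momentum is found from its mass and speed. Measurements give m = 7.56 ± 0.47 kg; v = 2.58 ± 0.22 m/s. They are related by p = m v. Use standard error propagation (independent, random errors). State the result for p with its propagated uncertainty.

Since p is a product/quotient, work with relative uncertainties:
  (1·δm/m)² = (1×0.0622)² = 0.00387;  (1·δv/v)² = (1×0.0853)² = 0.00727
δp/p = √(0.0111) = 0.106
p = 19.5 kg·m/s, so δp = 0.106 × 19.5 = 2.06 kg·m/s.

19.5 ± 2.06 kg·m/s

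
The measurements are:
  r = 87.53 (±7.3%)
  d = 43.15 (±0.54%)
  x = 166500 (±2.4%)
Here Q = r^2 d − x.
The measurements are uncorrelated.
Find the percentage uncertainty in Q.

29.5%

Let p = r^2·d = 330600. δp/p = √((2·δr/r)² + (1·δd/d)²) = √(0.0213 + 2.92e-05) = 0.146, so δp = 48300.
Q = p − x: δQ = √(δp² + δx²) = √(2.33e+09 + 1.6e+07) = 48500
Q = 164100, so δQ/Q = 48500/164100 = 0.295.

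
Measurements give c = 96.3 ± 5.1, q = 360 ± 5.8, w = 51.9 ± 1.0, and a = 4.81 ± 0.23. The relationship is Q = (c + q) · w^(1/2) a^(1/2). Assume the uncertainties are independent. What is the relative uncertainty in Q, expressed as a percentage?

3.08%

Let u = c + q = 456. δu = √(δc² + δq²) = √(26.0 + 33.6) = 7.72, so δu/u = 0.0169.
Q is then a monomial in u, w, a:
δQ/Q = √((δu/u)² + (½·δw/w)² + (½·δa/a)²) = √(0.000286 + 9.28e-05 + 0.000572) = 0.0308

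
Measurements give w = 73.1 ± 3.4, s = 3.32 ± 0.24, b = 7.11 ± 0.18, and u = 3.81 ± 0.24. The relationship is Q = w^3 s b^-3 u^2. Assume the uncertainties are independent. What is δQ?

Each factor contributes (exponent × relative error)² to (δQ/Q)²:
  (3·δw/w)² = (3×0.0465)² = 0.0195;  (1·δs/s)² = (1×0.0723)² = 0.00523;  (-3·δb/b)² = (-3×0.0253)² = 0.00577;  (2·δu/u)² = (2×0.0630)² = 0.0159
δQ/Q = √(0.0463) = 0.215
Q = 52400, so δQ = 0.215 × 52400 = 11300.

11300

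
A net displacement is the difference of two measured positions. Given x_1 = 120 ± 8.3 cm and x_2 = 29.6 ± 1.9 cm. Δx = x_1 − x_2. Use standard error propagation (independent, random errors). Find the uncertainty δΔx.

Sums and differences: (δΔx)² = Σ (cᵢ δxᵢ)².
  (δx_1)² = 68.9;  (δx_2)² = 3.61
δΔx = √(72.5) = 8.51 cm

8.51 cm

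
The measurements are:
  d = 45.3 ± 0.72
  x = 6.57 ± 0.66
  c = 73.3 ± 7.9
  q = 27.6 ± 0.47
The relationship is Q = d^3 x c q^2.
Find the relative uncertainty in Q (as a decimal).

Relative error in a monomial: (δQ/Q)² = Σ (nᵢ · δxᵢ/xᵢ)².
  (3·δd/d)² = (3×0.0159)² = 0.00227;  (1·δx/x)² = (1×0.100)² = 0.0101;  (1·δc/c)² = (1×0.108)² = 0.0116;  (2·δq/q)² = (2×0.0170)² = 0.00116
δQ/Q = √(0.0251) = 0.159

0.159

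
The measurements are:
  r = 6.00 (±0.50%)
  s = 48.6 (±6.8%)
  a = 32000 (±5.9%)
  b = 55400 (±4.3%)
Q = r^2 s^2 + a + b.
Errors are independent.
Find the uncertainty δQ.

Let p = r^2·s^2 = 85000. δp/p = √((2·δr/r)² + (2·δs/s)²) = √(0.000100 + 0.0185) = 0.136, so δp = 11600.
Q = p + a + b: δQ = √(δp² + δa² + δb²) = √(1.34e+08 + 3.56e+06 + 5.67e+06) = 12000

12000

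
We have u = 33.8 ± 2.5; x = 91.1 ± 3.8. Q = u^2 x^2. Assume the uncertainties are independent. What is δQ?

Since Q is a product/quotient, work with relative uncertainties:
  (2·δu/u)² = (2×0.0740)² = 0.0219;  (2·δx/x)² = (2×0.0417)² = 0.00696
δQ/Q = √(0.0288) = 0.170
Q = 9.48e+06, so δQ = 0.170 × 9.48e+06 = 1.61e+06.

1.61e+06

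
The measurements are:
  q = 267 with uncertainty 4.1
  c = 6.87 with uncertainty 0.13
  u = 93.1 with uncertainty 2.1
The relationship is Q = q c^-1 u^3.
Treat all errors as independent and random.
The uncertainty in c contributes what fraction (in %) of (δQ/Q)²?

6.92%

(δQ/Q)² = (1·δq/q)² + (-1·δc/c)² + (3·δu/u)²
  q term: (1×0.0154)² = 0.000236
  c term: (-1×0.0189)² = 0.000358
  u term: (3×0.0226)² = 0.00458
Total = 0.00517. Share from c = 0.000358/0.00517 = 0.0692.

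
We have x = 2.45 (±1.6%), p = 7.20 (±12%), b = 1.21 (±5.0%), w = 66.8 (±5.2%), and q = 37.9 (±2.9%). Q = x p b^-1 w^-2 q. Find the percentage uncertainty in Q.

Relative error in a monomial: (δQ/Q)² = Σ (nᵢ · δxᵢ/xᵢ)².
  (1·δx/x)² = (1×0.0160)² = 0.000256;  (1·δp/p)² = (1×0.120)² = 0.0144;  (-1·δb/b)² = (-1×0.0500)² = 0.00250;  (-2·δw/w)² = (-2×0.0520)² = 0.0108;  (1·δq/q)² = (1×0.0290)² = 0.000841
δQ/Q = √(0.0288) = 0.170

17.0%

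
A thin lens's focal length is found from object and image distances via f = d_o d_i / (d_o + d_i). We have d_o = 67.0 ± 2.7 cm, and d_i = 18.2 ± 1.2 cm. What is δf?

∂f/∂d_o = (d_i/(d_o+d_i))² = 0.0456;  ∂f/∂d_i = (d_o/(d_o+d_i))² = 0.618
δf = √((∂f/∂d_o · δd_o)² + (∂f/∂d_i · δd_i)²) = √(0.0152 + 0.551) = 0.752 cm

0.752 cm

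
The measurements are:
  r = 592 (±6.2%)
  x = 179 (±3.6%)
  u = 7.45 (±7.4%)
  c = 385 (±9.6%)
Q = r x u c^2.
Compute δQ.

Q is a product of powers, so relative uncertainties combine in quadrature:
  (1·δr/r)² = (1×0.0620)² = 0.00384;  (1·δx/x)² = (1×0.0360)² = 0.00130;  (1·δu/u)² = (1×0.0740)² = 0.00548;  (2·δc/c)² = (2×0.0960)² = 0.0369
δQ/Q = √(0.0475) = 0.218
Q = 1.17e+11, so δQ = 0.218 × 1.17e+11 = 2.55e+10.

2.55e+10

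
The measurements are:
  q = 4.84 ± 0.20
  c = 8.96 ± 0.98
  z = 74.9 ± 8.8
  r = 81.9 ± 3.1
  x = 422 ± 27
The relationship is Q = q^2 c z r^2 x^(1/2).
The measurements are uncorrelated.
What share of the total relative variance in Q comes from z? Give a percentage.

35.1%

(δQ/Q)² = (2·δq/q)² + (1·δc/c)² + (1·δz/z)² + (2·δr/r)² + (½·δx/x)²
  q term: (2×0.0413)² = 0.00683
  c term: (1×0.109)² = 0.0120
  z term: (1×0.117)² = 0.0138
  r term: (2×0.0379)² = 0.00573
  x term: (0.5×0.0640)² = 0.00102
Total = 0.0394. Share from z = 0.0138/0.0394 = 0.351.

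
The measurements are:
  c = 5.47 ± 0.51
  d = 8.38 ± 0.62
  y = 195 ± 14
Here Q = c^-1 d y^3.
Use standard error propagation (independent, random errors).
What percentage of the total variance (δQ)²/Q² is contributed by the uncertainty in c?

14.4%

(δQ/Q)² = (-1·δc/c)² + (1·δd/d)² + (3·δy/y)²
  c term: (-1×0.0932)² = 0.00869
  d term: (1×0.0740)² = 0.00547
  y term: (3×0.0718)² = 0.0464
Total = 0.0606. Share from c = 0.00869/0.0606 = 0.144.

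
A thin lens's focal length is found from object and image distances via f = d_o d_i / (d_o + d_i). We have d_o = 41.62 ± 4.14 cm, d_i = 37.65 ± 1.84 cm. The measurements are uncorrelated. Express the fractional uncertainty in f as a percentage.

5.38%

∂f/∂d_o = (d_i/(d_o+d_i))² = 0.226;  ∂f/∂d_i = (d_o/(d_o+d_i))² = 0.276
δf = √((∂f/∂d_o · δd_o)² + (∂f/∂d_i · δd_i)²) = √(0.872 + 0.257) = 1.06 cm
f = 19.77 cm, so δf/f = 1.06/19.77 = 0.0538.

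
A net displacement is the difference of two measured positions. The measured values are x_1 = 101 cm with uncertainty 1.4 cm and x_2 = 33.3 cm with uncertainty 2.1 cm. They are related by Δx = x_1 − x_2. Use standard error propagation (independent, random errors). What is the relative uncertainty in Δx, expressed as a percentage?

Δx is a linear combination, so absolute uncertainties add in quadrature:
  (δx_1)² = 1.96;  (δx_2)² = 4.41
δΔx = √(6.37) = 2.52 cm
Δx = 67.7 cm, so δΔx/Δx = 2.52/67.7 = 0.0373.

3.73%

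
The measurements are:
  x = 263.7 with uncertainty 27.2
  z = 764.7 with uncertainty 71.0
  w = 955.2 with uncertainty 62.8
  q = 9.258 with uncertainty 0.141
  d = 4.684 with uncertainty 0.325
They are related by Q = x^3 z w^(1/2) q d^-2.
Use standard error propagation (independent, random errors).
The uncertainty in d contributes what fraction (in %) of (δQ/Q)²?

15.4%

(δQ/Q)² = (3·δx/x)² + (1·δz/z)² + (½·δw/w)² + (1·δq/q)² + (-2·δd/d)²
  x term: (3×0.103)² = 0.0958
  z term: (1×0.0928)² = 0.00862
  w term: (0.5×0.0657)² = 0.00108
  q term: (1×0.0152)² = 0.000232
  d term: (-2×0.0694)² = 0.0193
Total = 0.125. Share from d = 0.0193/0.125 = 0.154.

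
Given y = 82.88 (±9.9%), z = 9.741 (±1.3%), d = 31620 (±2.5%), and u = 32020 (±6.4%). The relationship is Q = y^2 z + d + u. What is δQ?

Let p = y^2·z = 66910. δp/p = √((2·δy/y)² + (1·δz/z)²) = √(0.0392 + 0.000169) = 0.198, so δp = 13300.
Q = p + d + u: δQ = √(δp² + δd² + δu²) = √(1.76e+08 + 6.25e+05 + 4.2e+06) = 13500

13500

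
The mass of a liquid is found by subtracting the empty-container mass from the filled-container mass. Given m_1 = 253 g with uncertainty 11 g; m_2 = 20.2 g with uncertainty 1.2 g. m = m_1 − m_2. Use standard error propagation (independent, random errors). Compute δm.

11.1 g

Each term contributes (cᵢ δxᵢ)² to (δm)²:
  (δm_1)² = 121;  (δm_2)² = 1.44
δm = √(122) = 11.1 g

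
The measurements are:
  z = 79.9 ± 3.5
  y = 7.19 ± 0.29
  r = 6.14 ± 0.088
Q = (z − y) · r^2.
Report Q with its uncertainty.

Let u = z − y = 72.7. δu = √(δz² + δy²) = √(12.2 + 0.0841) = 3.51, so δu/u = 0.0483.
Q is then a monomial in u, r:
δQ/Q = √((δu/u)² + (2·δr/r)²) = √(0.00233 + 0.000822) = 0.0562
Q = 2740, so δQ = 0.0562 × 2740 = 154.

2740 ± 154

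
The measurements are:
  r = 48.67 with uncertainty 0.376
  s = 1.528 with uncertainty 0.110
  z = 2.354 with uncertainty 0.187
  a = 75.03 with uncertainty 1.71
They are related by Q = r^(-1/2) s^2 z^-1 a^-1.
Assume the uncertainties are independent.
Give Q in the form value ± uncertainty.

Each factor contributes (exponent × relative error)² to (δQ/Q)²:
  (−½·δr/r)² = (-0.5×0.00773)² = 1.49e-05;  (2·δs/s)² = (2×0.0720)² = 0.0207;  (-1·δz/z)² = (-1×0.0794)² = 0.00631;  (-1·δa/a)² = (-1×0.0228)² = 0.000519
δQ/Q = √(0.0276) = 0.166
Q = 0.001895, so δQ = 0.166 × 0.001895 = 0.000315.

0.001895 ± 0.000315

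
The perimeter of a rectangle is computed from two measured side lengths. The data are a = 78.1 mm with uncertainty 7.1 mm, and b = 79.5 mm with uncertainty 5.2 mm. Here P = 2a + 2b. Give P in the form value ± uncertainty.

315 ± 17.6 mm

P is a linear combination, so absolute uncertainties add in quadrature:
  (2·δa)² = 202;  (2·δb)² = 108
δP = √(310) = 17.6 mm
P = 315 mm.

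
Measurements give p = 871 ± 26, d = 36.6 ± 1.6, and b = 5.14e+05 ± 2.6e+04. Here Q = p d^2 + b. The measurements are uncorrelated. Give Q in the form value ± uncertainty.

Let w = p·d^2 = 1.17e+06. δw/w = √((1·δp/p)² + (2·δd/d)²) = √(0.000891 + 0.00764) = 0.0924, so δw = 1.08e+05.
Q = w + b: δQ = √(δw² + δb²) = √(1.16e+10 + 6.76e+08) = 1.11e+05
Q = 1.68e+06.

(1.68 ± 0.111) × 10^6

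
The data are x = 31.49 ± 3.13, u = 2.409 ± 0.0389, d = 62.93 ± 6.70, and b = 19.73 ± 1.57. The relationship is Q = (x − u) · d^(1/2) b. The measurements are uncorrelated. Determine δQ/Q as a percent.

Let w = x − u = 29.08. δw = √(δx² + δu²) = √(9.80 + 0.00151) = 3.13, so δw/w = 0.108.
Q is then a monomial in w, d, b:
δQ/Q = √((δw/w)² + (½·δd/d)² + (1·δb/b)²) = √(0.0116 + 0.00283 + 0.00633) = 0.144

14.4%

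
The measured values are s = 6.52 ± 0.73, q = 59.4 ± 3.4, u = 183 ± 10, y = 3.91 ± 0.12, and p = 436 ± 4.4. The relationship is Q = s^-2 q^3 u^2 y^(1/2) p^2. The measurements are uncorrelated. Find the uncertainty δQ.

Since Q is a product/quotient, work with relative uncertainties:
  (-2·δs/s)² = (-2×0.112)² = 0.0501;  (3·δq/q)² = (3×0.0572)² = 0.0295;  (2·δu/u)² = (2×0.0546)² = 0.0119;  (½·δy/y)² = (0.5×0.0307)² = 0.000235;  (2·δp/p)² = (2×0.0101)² = 0.000407
δQ/Q = √(0.0922) = 0.304
Q = 6.21e+13, so δQ = 0.304 × 6.21e+13 = 1.88e+13.

1.88e+13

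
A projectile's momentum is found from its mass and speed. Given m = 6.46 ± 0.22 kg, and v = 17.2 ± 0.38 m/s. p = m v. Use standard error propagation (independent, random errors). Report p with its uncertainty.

p is a product of powers, so relative uncertainties combine in quadrature:
  (1·δm/m)² = (1×0.0341)² = 0.00116;  (1·δv/v)² = (1×0.0221)² = 0.000488
δp/p = √(0.00165) = 0.0406
p = 111 kg·m/s, so δp = 0.0406 × 111 = 4.51 kg·m/s.

111 ± 4.51 kg·m/s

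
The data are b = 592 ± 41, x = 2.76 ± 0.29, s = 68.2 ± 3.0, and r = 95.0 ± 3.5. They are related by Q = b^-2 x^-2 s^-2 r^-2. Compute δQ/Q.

0.277

Relative error in a monomial: (δQ/Q)² = Σ (nᵢ · δxᵢ/xᵢ)².
  (-2·δb/b)² = (-2×0.0693)² = 0.0192;  (-2·δx/x)² = (-2×0.105)² = 0.0442;  (-2·δs/s)² = (-2×0.0440)² = 0.00774;  (-2·δr/r)² = (-2×0.0368)² = 0.00543
δQ/Q = √(0.0765) = 0.277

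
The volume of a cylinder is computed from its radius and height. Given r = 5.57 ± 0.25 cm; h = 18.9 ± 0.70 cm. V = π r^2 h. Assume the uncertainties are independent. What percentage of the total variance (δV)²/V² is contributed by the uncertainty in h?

(δV/V)² = (2·δr/r)² + (1·δh/h)²
  r term: (2×0.0449)² = 0.00806
  h term: (1×0.0370)² = 0.00137
Total = 0.00943. Share from h = 0.00137/0.00943 = 0.145.

14.5%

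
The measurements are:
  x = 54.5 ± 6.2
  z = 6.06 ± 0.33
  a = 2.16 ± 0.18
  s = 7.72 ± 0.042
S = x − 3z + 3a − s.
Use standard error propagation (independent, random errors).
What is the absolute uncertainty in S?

6.30

Absolute uncertainties add in quadrature for a linear combination:
  (δx)² = 38.4;  (3·δz)² = 0.980;  (3·δa)² = 0.292;  (δs)² = 0.00176
δS = √(39.7) = 6.30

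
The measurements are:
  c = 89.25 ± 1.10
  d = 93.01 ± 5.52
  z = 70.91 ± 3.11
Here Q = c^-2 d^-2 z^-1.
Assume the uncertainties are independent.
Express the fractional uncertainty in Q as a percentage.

12.9%

Q is a product of powers, so relative uncertainties combine in quadrature:
  (-2·δc/c)² = (-2×0.0123)² = 0.000608;  (-2·δd/d)² = (-2×0.0593)² = 0.0141;  (-1·δz/z)² = (-1×0.0439)² = 0.00192
δQ/Q = √(0.0166) = 0.129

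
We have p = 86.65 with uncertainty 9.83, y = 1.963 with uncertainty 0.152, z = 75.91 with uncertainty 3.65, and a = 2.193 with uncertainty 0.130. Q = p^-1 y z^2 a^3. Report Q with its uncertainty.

For a monomial Q ∝ p^-1, y, z^2, a^3, fractional errors add in quadrature:
  (-1·δp/p)² = (-1×0.113)² = 0.0129;  (1·δy/y)² = (1×0.0774)² = 0.00600;  (2·δz/z)² = (2×0.0481)² = 0.00925;  (3·δa/a)² = (3×0.0593)² = 0.0316
δQ/Q = √(0.0597) = 0.244
Q = 1377, so δQ = 0.244 × 1377 = 337.

1377 ± 337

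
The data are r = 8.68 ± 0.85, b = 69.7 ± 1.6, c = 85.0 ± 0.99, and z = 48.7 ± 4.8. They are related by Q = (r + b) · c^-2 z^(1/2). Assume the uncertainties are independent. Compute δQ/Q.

Let u = r + b = 78.4. δu = √(δr² + δb²) = √(0.722 + 2.56) = 1.81, so δu/u = 0.0231.
Q is then a monomial in u, c, z:
δQ/Q = √((δu/u)² + (-2·δc/c)² + (½·δz/z)²) = √(0.000534 + 0.000543 + 0.00243) = 0.0592

0.0592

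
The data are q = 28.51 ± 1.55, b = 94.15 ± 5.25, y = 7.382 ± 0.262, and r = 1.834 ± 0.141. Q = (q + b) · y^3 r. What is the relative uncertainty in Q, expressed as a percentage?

Let u = q + b = 122.7. δu = √(δq² + δb²) = √(2.40 + 27.6) = 5.47, so δu/u = 0.0446.
Q is then a monomial in u, y, r:
δQ/Q = √((δu/u)² + (3·δy/y)² + (1·δr/r)²) = √(0.00199 + 0.0113 + 0.00591) = 0.139

13.9%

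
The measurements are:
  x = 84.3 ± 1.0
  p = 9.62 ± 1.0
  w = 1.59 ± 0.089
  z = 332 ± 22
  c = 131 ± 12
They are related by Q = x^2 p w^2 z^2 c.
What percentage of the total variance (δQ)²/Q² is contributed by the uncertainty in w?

(δQ/Q)² = (2·δx/x)² + (1·δp/p)² + (2·δw/w)² + (2·δz/z)² + (1·δc/c)²
  x term: (2×0.0119)² = 0.000563
  p term: (1×0.104)² = 0.0108
  w term: (2×0.0560)² = 0.0125
  z term: (2×0.0663)² = 0.0176
  c term: (1×0.0916)² = 0.00839
Total = 0.0499. Share from w = 0.0125/0.0499 = 0.251.

25.1%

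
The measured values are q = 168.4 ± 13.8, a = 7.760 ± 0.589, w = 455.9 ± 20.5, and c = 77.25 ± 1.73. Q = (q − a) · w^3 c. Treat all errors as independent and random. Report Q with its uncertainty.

Let u = q − a = 160.6. δu = √(δq² + δa²) = √(190 + 0.347) = 13.8, so δu/u = 0.0860.
Q is then a monomial in u, w, c:
δQ/Q = √((δu/u)² + (3·δw/w)² + (1·δc/c)²) = √(0.00739 + 0.0182 + 0.000502) = 0.162
Q = 1.176e+12, so δQ = 0.162 × 1.176e+12 = 1.9e+11.

(1.176 ± 0.190) × 10^12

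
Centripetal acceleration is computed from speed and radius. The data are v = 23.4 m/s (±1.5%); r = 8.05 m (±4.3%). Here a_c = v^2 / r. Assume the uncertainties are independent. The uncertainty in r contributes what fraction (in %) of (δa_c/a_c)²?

67.3%

(δa_c/a_c)² = (2·δv/v)² + (-1·δr/r)²
  v term: (2×0.0150)² = 0.000900
  r term: (-1×0.0430)² = 0.00185
Total = 0.00275. Share from r = 0.00185/0.00275 = 0.673.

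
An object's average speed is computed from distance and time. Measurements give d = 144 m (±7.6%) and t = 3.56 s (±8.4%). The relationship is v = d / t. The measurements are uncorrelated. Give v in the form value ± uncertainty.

Since v is a product/quotient, work with relative uncertainties:
  (1·δd/d)² = (1×0.0760)² = 0.00578;  (-1·δt/t)² = (-1×0.0840)² = 0.00706
δv/v = √(0.0128) = 0.113
v = 40.4 m/s, so δv = 0.113 × 40.4 = 4.58 m/s.

40.4 ± 4.58 m/s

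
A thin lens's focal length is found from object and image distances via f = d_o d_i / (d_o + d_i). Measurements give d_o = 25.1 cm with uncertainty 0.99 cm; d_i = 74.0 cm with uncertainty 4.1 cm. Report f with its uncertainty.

18.7 ± 0.611 cm

∂f/∂d_o = (d_i/(d_o+d_i))² = 0.558;  ∂f/∂d_i = (d_o/(d_o+d_i))² = 0.0642
δf = √((∂f/∂d_o · δd_o)² + (∂f/∂d_i · δd_i)²) = √(0.305 + 0.0692) = 0.611 cm
f = 18.7 cm.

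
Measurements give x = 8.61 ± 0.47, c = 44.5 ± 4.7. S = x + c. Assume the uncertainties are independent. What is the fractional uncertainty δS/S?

Absolute uncertainties add in quadrature for a linear combination:
  (δx)² = 0.221;  (δc)² = 22.1
δS = √(22.3) = 4.72
S = 53.1, so δS/S = 4.72/53.1 = 0.0889.

0.0889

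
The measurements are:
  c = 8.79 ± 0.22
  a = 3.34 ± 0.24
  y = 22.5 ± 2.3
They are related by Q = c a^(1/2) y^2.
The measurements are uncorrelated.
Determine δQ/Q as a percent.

20.9%

Each factor contributes (exponent × relative error)² to (δQ/Q)²:
  (1·δc/c)² = (1×0.0250)² = 0.000626;  (½·δa/a)² = (0.5×0.0719)² = 0.00129;  (2·δy/y)² = (2×0.102)² = 0.0418
δQ/Q = √(0.0437) = 0.209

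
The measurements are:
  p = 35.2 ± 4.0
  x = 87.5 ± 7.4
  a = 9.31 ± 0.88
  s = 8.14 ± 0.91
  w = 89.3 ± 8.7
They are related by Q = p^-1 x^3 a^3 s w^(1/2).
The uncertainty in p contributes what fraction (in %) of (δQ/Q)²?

(δQ/Q)² = (-1·δp/p)² + (3·δx/x)² + (3·δa/a)² + (1·δs/s)² + (½·δw/w)²
  p term: (-1×0.114)² = 0.0129
  x term: (3×0.0846)² = 0.0644
  a term: (3×0.0945)² = 0.0804
  s term: (1×0.112)² = 0.0125
  w term: (0.5×0.0974)² = 0.00237
Total = 0.173. Share from p = 0.0129/0.173 = 0.0748.

7.48%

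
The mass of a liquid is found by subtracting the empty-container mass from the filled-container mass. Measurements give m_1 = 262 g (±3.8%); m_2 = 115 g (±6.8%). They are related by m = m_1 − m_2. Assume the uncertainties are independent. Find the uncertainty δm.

Sums and differences: (δm)² = Σ (cᵢ δxᵢ)².
  (δm_1)² = 99.1;  (δm_2)² = 61.2
δm = √(160) = 12.7 g

12.7 g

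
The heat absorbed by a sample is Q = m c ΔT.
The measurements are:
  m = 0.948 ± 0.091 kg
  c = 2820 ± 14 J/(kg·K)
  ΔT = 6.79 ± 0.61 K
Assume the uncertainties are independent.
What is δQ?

Q is a product of powers, so relative uncertainties combine in quadrature:
  (1·δm/m)² = (1×0.0960)² = 0.00921;  (1·δc/c)² = (1×0.00496)² = 2.46e-05;  (1·δΔT/ΔT)² = (1×0.0898)² = 0.00807
δQ/Q = √(0.0173) = 0.132
Q = 18200 J, so δQ = 0.132 × 18200 = 2390 J.

2390 J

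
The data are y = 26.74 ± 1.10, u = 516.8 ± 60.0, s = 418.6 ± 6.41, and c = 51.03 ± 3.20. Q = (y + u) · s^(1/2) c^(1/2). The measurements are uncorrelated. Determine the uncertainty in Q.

9140

Let w = y + u = 543.5. δw = √(δy² + δu²) = √(1.21 + 3600) = 60.0, so δw/w = 0.110.
Q is then a monomial in w, s, c:
δQ/Q = √((δw/w)² + (½·δs/s)² + (½·δc/c)²) = √(0.0122 + 5.86e-05 + 0.000983) = 0.115
Q = 79440, so δQ = 0.115 × 79440 = 9140.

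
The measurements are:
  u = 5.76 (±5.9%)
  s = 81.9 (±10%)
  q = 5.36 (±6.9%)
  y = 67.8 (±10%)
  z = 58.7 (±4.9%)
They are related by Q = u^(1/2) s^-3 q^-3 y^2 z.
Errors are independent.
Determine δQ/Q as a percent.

42.0%

Since Q is a product/quotient, work with relative uncertainties:
  (½·δu/u)² = (0.5×0.0590)² = 0.000870;  (-3·δs/s)² = (-3×0.100)² = 0.0900;  (-3·δq/q)² = (-3×0.0690)² = 0.0428;  (2·δy/y)² = (2×0.100)² = 0.0400;  (1·δz/z)² = (1×0.0490)² = 0.00240
δQ/Q = √(0.176) = 0.420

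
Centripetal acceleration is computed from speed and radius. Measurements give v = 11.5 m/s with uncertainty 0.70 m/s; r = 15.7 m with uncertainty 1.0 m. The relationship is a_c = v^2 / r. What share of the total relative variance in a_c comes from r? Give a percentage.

(δa_c/a_c)² = (2·δv/v)² + (-1·δr/r)²
  v term: (2×0.0609)² = 0.0148
  r term: (-1×0.0637)² = 0.00406
Total = 0.0189. Share from r = 0.00406/0.0189 = 0.215.

21.5%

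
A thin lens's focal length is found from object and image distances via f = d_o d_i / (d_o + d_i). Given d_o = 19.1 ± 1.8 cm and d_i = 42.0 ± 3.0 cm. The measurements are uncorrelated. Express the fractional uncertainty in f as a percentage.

6.85%

∂f/∂d_o = (d_i/(d_o+d_i))² = 0.473;  ∂f/∂d_i = (d_o/(d_o+d_i))² = 0.0977
δf = √((∂f/∂d_o · δd_o)² + (∂f/∂d_i · δd_i)²) = √(0.723 + 0.0859) = 0.900 cm
f = 13.1 cm, so δf/f = 0.900/13.1 = 0.0685.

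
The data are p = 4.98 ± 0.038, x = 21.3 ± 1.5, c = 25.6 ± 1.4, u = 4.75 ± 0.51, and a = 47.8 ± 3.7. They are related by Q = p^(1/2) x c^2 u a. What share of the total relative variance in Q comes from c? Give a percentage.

(δQ/Q)² = (½·δp/p)² + (1·δx/x)² + (2·δc/c)² + (1·δu/u)² + (1·δa/a)²
  p term: (0.5×0.00763)² = 1.46e-05
  x term: (1×0.0704)² = 0.00496
  c term: (2×0.0547)² = 0.0120
  u term: (1×0.107)² = 0.0115
  a term: (1×0.0774)² = 0.00599
Total = 0.0345. Share from c = 0.0120/0.0345 = 0.347.

34.7%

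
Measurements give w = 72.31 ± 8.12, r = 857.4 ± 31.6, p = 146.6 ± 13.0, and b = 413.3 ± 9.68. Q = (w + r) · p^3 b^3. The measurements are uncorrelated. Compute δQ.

Let u = w + r = 929.7. δu = √(δw² + δr²) = √(65.9 + 999) = 32.6, so δu/u = 0.0351.
Q is then a monomial in u, p, b:
δQ/Q = √((δu/u)² + (3·δp/p)² + (3·δb/b)²) = √(0.00123 + 0.0708 + 0.00494) = 0.277
Q = 2.068e+17, so δQ = 0.277 × 2.068e+17 = 5.74e+16.

5.74e+16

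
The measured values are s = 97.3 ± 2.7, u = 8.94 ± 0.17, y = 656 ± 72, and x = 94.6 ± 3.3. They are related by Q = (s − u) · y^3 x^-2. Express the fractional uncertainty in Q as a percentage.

33.8%

Let w = s − u = 88.4. δw = √(δs² + δu²) = √(7.29 + 0.0289) = 2.71, so δw/w = 0.0306.
Q is then a monomial in w, y, x:
δQ/Q = √((δw/w)² + (3·δy/y)² + (-2·δx/x)²) = √(0.000937 + 0.108 + 0.00487) = 0.338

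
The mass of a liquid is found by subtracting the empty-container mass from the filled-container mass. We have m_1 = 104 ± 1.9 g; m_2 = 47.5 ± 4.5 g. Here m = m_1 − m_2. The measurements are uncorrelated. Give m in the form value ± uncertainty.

For a sum/difference, combine absolute errors in quadrature:
  (δm_1)² = 3.61;  (δm_2)² = 20.2
δm = √(23.9) = 4.88 g
m = 56.5 g.

56.5 ± 4.88 g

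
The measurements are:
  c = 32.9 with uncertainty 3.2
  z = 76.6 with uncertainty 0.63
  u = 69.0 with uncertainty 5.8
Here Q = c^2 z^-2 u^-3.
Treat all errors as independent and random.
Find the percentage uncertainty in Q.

Relative error in a monomial: (δQ/Q)² = Σ (nᵢ · δxᵢ/xᵢ)².
  (2·δc/c)² = (2×0.0973)² = 0.0378;  (-2·δz/z)² = (-2×0.00822)² = 0.000271;  (-3·δu/u)² = (-3×0.0841)² = 0.0636
δQ/Q = √(0.102) = 0.319

31.9%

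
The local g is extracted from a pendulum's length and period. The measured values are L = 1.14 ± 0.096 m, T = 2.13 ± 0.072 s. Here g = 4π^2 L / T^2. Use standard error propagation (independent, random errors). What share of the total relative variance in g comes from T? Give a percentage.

(δg/g)² = (1·δL/L)² + (-2·δT/T)²
  L term: (1×0.0842)² = 0.00709
  T term: (-2×0.0338)² = 0.00457
Total = 0.0117. Share from T = 0.00457/0.0117 = 0.392.

39.2%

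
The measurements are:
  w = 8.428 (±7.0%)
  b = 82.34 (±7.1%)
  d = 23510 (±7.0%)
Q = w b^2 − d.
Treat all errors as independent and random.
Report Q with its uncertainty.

Let p = w·b^2 = 57140. δp/p = √((1·δw/w)² + (2·δb/b)²) = √(0.00490 + 0.0202) = 0.158, so δp = 9050.
Q = p − d: δQ = √(δp² + δd²) = √(8.18e+07 + 2.71e+06) = 9190
Q = 33630.

33630 ± 9190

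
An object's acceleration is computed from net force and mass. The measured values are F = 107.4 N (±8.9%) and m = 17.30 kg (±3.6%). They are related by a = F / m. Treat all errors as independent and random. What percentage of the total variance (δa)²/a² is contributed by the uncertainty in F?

(δa/a)² = (1·δF/F)² + (-1·δm/m)²
  F term: (1×0.0890)² = 0.00792
  m term: (-1×0.0360)² = 0.00130
Total = 0.00922. Share from F = 0.00792/0.00922 = 0.859.

85.9%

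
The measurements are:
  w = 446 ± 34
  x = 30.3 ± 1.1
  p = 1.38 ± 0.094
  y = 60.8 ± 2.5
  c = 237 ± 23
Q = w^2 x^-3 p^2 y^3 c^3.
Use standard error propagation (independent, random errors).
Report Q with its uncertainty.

Products/powers → add relative errors in quadrature, weighted by exponent:
  (2·δw/w)² = (2×0.0762)² = 0.0232;  (-3·δx/x)² = (-3×0.0363)² = 0.0119;  (2·δp/p)² = (2×0.0681)² = 0.0186;  (3·δy/y)² = (3×0.0411)² = 0.0152;  (3·δc/c)² = (3×0.0970)² = 0.0848
δQ/Q = √(0.154) = 0.392
Q = 4.07e+13, so δQ = 0.392 × 4.07e+13 = 1.6e+13.

(4.07 ± 1.60) × 10^13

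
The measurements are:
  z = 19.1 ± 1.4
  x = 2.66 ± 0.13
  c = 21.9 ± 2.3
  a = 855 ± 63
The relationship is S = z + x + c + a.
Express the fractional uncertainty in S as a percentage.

7.02%

For a sum/difference, combine absolute errors in quadrature:
  (δz)² = 1.96;  (δx)² = 0.0169;  (δc)² = 5.29;  (δa)² = 3970
δS = √(3980) = 63.1
S = 899, so δS/S = 63.1/899 = 0.0702.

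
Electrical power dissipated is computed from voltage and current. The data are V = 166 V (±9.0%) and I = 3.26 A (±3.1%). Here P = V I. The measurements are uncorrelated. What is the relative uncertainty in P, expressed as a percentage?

Since P is a product/quotient, work with relative uncertainties:
  (1·δV/V)² = (1×0.0900)² = 0.00810;  (1·δI/I)² = (1×0.0310)² = 0.000961
δP/P = √(0.00906) = 0.0952

9.52%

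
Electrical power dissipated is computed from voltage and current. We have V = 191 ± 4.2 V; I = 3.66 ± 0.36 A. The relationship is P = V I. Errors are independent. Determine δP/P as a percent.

Relative error in a monomial: (δP/P)² = Σ (nᵢ · δxᵢ/xᵢ)².
  (1·δV/V)² = (1×0.0220)² = 0.000484;  (1·δI/I)² = (1×0.0984)² = 0.00967
δP/P = √(0.0102) = 0.101

10.1%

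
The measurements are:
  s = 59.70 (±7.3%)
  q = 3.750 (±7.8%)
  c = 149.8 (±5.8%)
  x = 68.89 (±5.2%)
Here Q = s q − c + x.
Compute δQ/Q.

0.180

Let p = s·q = 223.9. δp/p = √((1·δs/s)² + (1·δq/q)²) = √(0.00533 + 0.00608) = 0.107, so δp = 23.9.
Q = p − c + x: δQ = √(δp² + δc² + δx²) = √(572 + 75.5 + 12.8) = 25.7
Q = 143.0, so δQ/Q = 25.7/143.0 = 0.180.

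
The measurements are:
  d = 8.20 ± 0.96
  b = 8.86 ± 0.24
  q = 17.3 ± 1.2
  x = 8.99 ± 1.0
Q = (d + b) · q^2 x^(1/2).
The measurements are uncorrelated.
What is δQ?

2450

Let u = d + b = 17.1. δu = √(δd² + δb²) = √(0.922 + 0.0576) = 0.990, so δu/u = 0.0580.
Q is then a monomial in u, q, x:
δQ/Q = √((δu/u)² + (2·δq/q)² + (½·δx/x)²) = √(0.00336 + 0.0192 + 0.00309) = 0.160
Q = 15300, so δQ = 0.160 × 15300 = 2450.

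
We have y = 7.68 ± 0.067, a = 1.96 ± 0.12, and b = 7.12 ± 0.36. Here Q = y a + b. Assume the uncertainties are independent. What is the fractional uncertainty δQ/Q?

0.0450

Let p = y·a = 15.1. δp/p = √((1·δy/y)² + (1·δa/a)²) = √(7.61e-05 + 0.00375) = 0.0618, so δp = 0.931.
Q = p + b: δQ = √(δp² + δb²) = √(0.867 + 0.130) = 0.998
Q = 22.2, so δQ/Q = 0.998/22.2 = 0.0450.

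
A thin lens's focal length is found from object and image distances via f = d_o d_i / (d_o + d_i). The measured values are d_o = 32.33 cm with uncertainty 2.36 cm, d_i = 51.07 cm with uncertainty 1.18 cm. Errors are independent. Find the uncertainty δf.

∂f/∂d_o = (d_i/(d_o+d_i))² = 0.375;  ∂f/∂d_i = (d_o/(d_o+d_i))² = 0.150
δf = √((∂f/∂d_o · δd_o)² + (∂f/∂d_i · δd_i)²) = √(0.783 + 0.0314) = 0.903 cm

0.903 cm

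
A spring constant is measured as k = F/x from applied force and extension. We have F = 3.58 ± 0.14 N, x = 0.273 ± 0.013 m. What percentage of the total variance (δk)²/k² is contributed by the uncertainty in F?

40.3%

(δk/k)² = (1·δF/F)² + (-1·δx/x)²
  F term: (1×0.0391)² = 0.00153
  x term: (-1×0.0476)² = 0.00227
Total = 0.00380. Share from F = 0.00153/0.00380 = 0.403.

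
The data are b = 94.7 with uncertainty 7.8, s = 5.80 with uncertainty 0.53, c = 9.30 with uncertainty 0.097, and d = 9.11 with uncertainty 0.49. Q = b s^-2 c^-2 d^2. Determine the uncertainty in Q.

Q is a product of powers, so relative uncertainties combine in quadrature:
  (1·δb/b)² = (1×0.0824)² = 0.00678;  (-2·δs/s)² = (-2×0.0914)² = 0.0334;  (-2·δc/c)² = (-2×0.0104)² = 0.000435;  (2·δd/d)² = (2×0.0538)² = 0.0116
δQ/Q = √(0.0522) = 0.228
Q = 2.70, so δQ = 0.228 × 2.70 = 0.617.

0.617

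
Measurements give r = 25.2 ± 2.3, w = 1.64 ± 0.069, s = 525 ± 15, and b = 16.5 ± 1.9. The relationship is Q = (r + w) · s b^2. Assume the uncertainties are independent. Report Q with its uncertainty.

Let u = r + w = 26.8. δu = √(δr² + δw²) = √(5.29 + 0.00476) = 2.30, so δu/u = 0.0857.
Q is then a monomial in u, s, b:
δQ/Q = √((δu/u)² + (1·δs/s)² + (2·δb/b)²) = √(0.00735 + 0.000816 + 0.0530) = 0.247
Q = 3.84e+06, so δQ = 0.247 × 3.84e+06 = 9.49e+05.

(3.84 ± 0.949) × 10^6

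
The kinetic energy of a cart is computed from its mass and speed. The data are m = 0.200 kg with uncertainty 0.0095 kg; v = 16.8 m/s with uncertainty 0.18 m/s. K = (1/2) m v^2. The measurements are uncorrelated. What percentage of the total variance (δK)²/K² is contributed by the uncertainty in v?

(δK/K)² = (1·δm/m)² + (2·δv/v)²
  m term: (1×0.0475)² = 0.00226
  v term: (2×0.0107)² = 0.000459
Total = 0.00272. Share from v = 0.000459/0.00272 = 0.169.

16.9%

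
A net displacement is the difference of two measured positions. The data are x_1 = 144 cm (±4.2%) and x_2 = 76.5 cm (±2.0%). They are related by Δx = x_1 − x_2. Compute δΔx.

6.24 cm

Δx is a linear combination, so absolute uncertainties add in quadrature:
  (δx_1)² = 36.6;  (δx_2)² = 2.34
δΔx = √(38.9) = 6.24 cm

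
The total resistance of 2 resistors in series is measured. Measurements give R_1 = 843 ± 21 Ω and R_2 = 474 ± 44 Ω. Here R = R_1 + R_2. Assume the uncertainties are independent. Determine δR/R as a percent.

3.70%

Each term contributes (cᵢ δxᵢ)² to (δR)²:
  (δR_1)² = 441;  (δR_2)² = 1940
δR = √(2380) = 48.8 Ω
R = 1320 Ω, so δR/R = 48.8/1320 = 0.0370.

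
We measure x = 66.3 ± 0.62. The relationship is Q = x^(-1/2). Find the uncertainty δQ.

Q ∝ x^(-1/2), so δQ/Q = |−½| · δx/x = 0.5 × 0.00935 = 0.00468.
Q = 0.123, so δQ = 0.00468 × 0.123 = 0.000574.

0.000574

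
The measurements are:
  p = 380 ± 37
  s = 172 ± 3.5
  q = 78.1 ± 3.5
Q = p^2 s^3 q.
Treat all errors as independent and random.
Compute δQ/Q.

Since Q is a product/quotient, work with relative uncertainties:
  (2·δp/p)² = (2×0.0974)² = 0.0379;  (3·δs/s)² = (3×0.0203)² = 0.00373;  (1·δq/q)² = (1×0.0448)² = 0.00201
δQ/Q = √(0.0437) = 0.209

0.209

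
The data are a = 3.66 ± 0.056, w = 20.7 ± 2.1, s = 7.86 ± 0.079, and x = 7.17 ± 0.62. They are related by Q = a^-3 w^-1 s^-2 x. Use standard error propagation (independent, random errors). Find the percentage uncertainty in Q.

14.2%

Q is a product of powers, so relative uncertainties combine in quadrature:
  (-3·δa/a)² = (-3×0.0153)² = 0.00211;  (-1·δw/w)² = (-1×0.101)² = 0.0103;  (-2·δs/s)² = (-2×0.0101)² = 0.000404;  (1·δx/x)² = (1×0.0865)² = 0.00748
δQ/Q = √(0.0203) = 0.142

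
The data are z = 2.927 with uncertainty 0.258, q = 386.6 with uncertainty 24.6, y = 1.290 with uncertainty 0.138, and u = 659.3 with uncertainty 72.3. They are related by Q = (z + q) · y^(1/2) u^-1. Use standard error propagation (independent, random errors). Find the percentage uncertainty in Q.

Let w = z + q = 389.5. δw = √(δz² + δq²) = √(0.0666 + 605) = 24.6, so δw/w = 0.0632.
Q is then a monomial in w, y, u:
δQ/Q = √((δw/w)² + (½·δy/y)² + (-1·δu/u)²) = √(0.00399 + 0.00286 + 0.0120) = 0.137

13.7%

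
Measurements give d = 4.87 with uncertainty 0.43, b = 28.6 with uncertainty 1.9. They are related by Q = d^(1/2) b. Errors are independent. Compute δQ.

For a monomial Q ∝ d^(1/2), b, fractional errors add in quadrature:
  (½·δd/d)² = (0.5×0.0883)² = 0.00195;  (1·δb/b)² = (1×0.0664)² = 0.00441
δQ/Q = √(0.00636) = 0.0798
Q = 63.1, so δQ = 0.0798 × 63.1 = 5.03.

5.03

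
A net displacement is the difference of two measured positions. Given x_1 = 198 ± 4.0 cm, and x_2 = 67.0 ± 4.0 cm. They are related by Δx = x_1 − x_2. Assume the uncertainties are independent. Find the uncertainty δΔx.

5.66 cm

Sums and differences: (δΔx)² = Σ (cᵢ δxᵢ)².
  (δx_1)² = 16.0;  (δx_2)² = 16.0
δΔx = √(32.0) = 5.66 cm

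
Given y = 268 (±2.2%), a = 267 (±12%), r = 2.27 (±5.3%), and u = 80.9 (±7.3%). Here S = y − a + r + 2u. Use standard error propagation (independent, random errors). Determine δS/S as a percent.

Absolute uncertainties add in quadrature for a linear combination:
  (δy)² = 34.8;  (δa)² = 1030;  (δr)² = 0.0145;  (2·δu)² = 140
δS = √(1200) = 34.7
S = 165, so δS/S = 34.7/165 = 0.210.

21.0%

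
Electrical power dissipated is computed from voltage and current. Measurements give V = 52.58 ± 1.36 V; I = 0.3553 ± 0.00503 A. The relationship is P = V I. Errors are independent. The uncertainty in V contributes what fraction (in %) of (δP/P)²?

76.9%

(δP/P)² = (1·δV/V)² + (1·δI/I)²
  V term: (1×0.0259)² = 0.000669
  I term: (1×0.0142)² = 0.000200
Total = 0.000869. Share from V = 0.000669/0.000869 = 0.769.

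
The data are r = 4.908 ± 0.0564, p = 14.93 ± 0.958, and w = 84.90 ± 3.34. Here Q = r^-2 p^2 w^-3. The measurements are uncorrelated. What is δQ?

2.66e-06

For a monomial Q ∝ r^-2, p^2, w^-3, fractional errors add in quadrature:
  (-2·δr/r)² = (-2×0.0115)² = 0.000528;  (2·δp/p)² = (2×0.0642)² = 0.0165;  (-3·δw/w)² = (-3×0.0393)² = 0.0139
δQ/Q = √(0.0309) = 0.176
Q = 1.512e-05, so δQ = 0.176 × 1.512e-05 = 2.66e-06.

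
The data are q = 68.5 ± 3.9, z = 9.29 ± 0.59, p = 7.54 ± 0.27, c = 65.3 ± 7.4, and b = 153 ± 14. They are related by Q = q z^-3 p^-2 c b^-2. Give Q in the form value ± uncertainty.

(4.19 ± 1.26) × 10^-6

Each factor contributes (exponent × relative error)² to (δQ/Q)²:
  (1·δq/q)² = (1×0.0569)² = 0.00324;  (-3·δz/z)² = (-3×0.0635)² = 0.0363;  (-2·δp/p)² = (-2×0.0358)² = 0.00513;  (1·δc/c)² = (1×0.113)² = 0.0128;  (-2·δb/b)² = (-2×0.0915)² = 0.0335
δQ/Q = √(0.0910) = 0.302
Q = 4.19e-06, so δQ = 0.302 × 4.19e-06 = 1.26e-06.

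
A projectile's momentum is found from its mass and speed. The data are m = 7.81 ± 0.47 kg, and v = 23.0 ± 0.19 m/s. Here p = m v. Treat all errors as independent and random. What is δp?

10.9 kg·m/s

p is a product of powers, so relative uncertainties combine in quadrature:
  (1·δm/m)² = (1×0.0602)² = 0.00362;  (1·δv/v)² = (1×0.00826)² = 6.82e-05
δp/p = √(0.00369) = 0.0607
p = 180 kg·m/s, so δp = 0.0607 × 180 = 10.9 kg·m/s.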